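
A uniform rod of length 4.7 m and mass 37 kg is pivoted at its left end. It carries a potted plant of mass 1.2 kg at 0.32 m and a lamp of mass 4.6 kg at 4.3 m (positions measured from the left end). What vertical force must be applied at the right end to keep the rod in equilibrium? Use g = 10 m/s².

F ≈ 228 N

Choose the left end as the axis so the unknown pivot reaction has zero arm there.
Beam weight: 37 × 10 = 370 N down at 2.35 m → arm 2.35 m, τ = 370 × 2.35 = 869.5 N·m clockwise.
Potted plant: 1.2 × 10 = 12 N down at 0.32 m → arm 0.32 m, τ = 12 × 0.32 = 3.84 N·m clockwise.
Lamp: 4.6 × 10 = 46 N down at 4.3 m → arm 4.3 m, τ = 46 × 4.3 = 197.8 N·m clockwise.
Net moment of the loads = 1071 N·m clockwise.
The upward force F acts at the right end, arm 4.7 m, giving F × 4.7 counterclockwise.
Setting net torque to zero: F × 4.7 = 1071 → F = 1071 / 4.7 = 228 N.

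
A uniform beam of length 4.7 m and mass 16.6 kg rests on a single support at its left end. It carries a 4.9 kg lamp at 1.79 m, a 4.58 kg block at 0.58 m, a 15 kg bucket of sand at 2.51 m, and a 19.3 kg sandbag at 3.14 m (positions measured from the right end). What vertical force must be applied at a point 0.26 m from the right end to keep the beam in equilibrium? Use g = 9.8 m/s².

Taking torques about the left end:
Beam weight: 16.6 × 9.8 = 162.7 N down at 2.35 m → arm 2.35 m, τ = 162.7 × 2.35 = 382.3 N·m clockwise.
Lamp: 4.9 × 9.8 = 48.02 N down at 1.79 m → arm 2.91 m, τ = 48.02 × 2.91 = 139.7 N·m clockwise.
Block: 4.58 × 9.8 = 44.88 N down at 0.58 m → arm 4.12 m, τ = 44.88 × 4.12 = 184.9 N·m clockwise.
Bucket of sand: 15 × 9.8 = 147 N down at 2.51 m → arm 2.19 m, τ = 147 × 2.19 = 321.9 N·m clockwise.
Sandbag: 19.3 × 9.8 = 189.1 N down at 3.14 m → arm 1.56 m, τ = 189.1 × 1.56 = 295 N·m clockwise.
Net moment of the loads = 1324 N·m clockwise.
The upward force F acts at a point 0.26 m from the right end, arm 4.44 m, giving F × 4.44 counterclockwise.
Balancing moments: F × 4.44 = 1324, giving F = 1324 / 4.44 = 298 N.

F ≈ 298 N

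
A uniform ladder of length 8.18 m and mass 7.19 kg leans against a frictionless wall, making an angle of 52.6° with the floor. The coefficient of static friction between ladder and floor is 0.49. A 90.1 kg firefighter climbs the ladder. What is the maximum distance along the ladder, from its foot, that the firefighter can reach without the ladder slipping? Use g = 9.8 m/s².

Take moments about the foot of the ladder.
Ladder weight 7.19×9.8 = 70.46 N acts at 4.09 m along the ladder; its horizontal arm is 4.09·cos52.6° = 2.484 m → τ = 175 N·m clockwise.
Firefighter weight 90.1×9.8 = 883 N at distance d → arm d·cos52.6° → τ = 883·d·0.6074 clockwise.
Wall normal N at the top has arm L sinθ = 6.498 m counterclockwise, so Στ = 0 gives N·6.498 = 175 + 536.3·d.
ΣFy = 0 ⇒ N_floor = 953.5 N, so the maximum friction is μ_s·N_floor = 0.49×953.5 = 467.2 N. ΣFx = 0 ⇒ N_wall = f, so at the slipping point N = 467.2 N.
Substituting: 467.2×6.498 = 175 + 536.3·d ⇒ d = (3036 − 175) / 536.3 = 5.33 m.

d ≈ 5.33 m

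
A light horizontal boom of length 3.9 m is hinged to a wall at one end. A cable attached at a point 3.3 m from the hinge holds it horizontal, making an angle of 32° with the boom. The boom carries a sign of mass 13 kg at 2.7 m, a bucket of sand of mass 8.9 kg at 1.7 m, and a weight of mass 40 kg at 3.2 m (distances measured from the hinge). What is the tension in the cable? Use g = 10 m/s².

Sum moments about the hinge (the unknown hinge reaction has zero arm there).
Sign: 13 × 10 = 130 N down at 2.7 m → arm 2.7 m, τ = 130 × 2.7 = 351 N·m clockwise.
Bucket of sand: 8.9 × 10 = 89 N down at 1.7 m → arm 1.7 m, τ = 89 × 1.7 = 151.3 N·m clockwise.
Weight: 40 × 10 = 400 N down at 3.2 m → arm 3.2 m, τ = 400 × 3.2 = 1280 N·m clockwise.
Total clockwise load moment = 1782 N·m.
The cable tension T acts at 3.3 m; only its component perpendicular to the boom, T sinθ, produces torque. sin 32° = 0.5299.
Balancing moments: T × 3.3 × 0.5299 = 1782, giving T = 1782 / 1.749 = 1020 N.

T ≈ 1020 N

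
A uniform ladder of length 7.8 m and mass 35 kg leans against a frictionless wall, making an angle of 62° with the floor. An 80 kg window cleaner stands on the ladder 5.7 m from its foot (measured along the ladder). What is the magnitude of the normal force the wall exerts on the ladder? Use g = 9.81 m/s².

About the foot of the ladder:
Ladder weight 35×9.81 = 343.4 N acts at 3.9 m along the ladder; its horizontal arm is 3.9·cos62° = 1.831 m → τ = 628.8 N·m clockwise.
Window cleaner: 80×9.81 = 784.8 N at 5.7 m → arm 2.676 m → τ = 2100 N·m clockwise.
Wall normal N acts horizontally at the top; its moment arm is the height L sinθ = 7.8·sin62° = 6.887 m, counterclockwise.
Balancing moments: N × 6.887 = 2729, giving N = 396 N.

N_wall ≈ 396 N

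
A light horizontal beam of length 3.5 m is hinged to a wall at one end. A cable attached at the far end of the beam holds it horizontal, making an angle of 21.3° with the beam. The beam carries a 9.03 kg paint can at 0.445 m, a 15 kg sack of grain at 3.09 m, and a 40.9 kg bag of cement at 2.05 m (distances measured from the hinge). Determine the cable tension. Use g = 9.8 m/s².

T ≈ 1030 N

Sum moments about the hinge (the unknown hinge reaction has zero arm there).
Paint can: 9.03 × 9.8 = 88.49 N down at 0.445 m → arm 0.445 m, τ = 88.49 × 0.445 = 39.38 N·m clockwise.
Sack of grain: 15 × 9.8 = 147 N down at 3.09 m → arm 3.09 m, τ = 147 × 3.09 = 454.2 N·m clockwise.
Bag of cement: 40.9 × 9.8 = 400.8 N down at 2.05 m → arm 2.05 m, τ = 400.8 × 2.05 = 821.6 N·m clockwise.
Total clockwise load moment = 1315 N·m.
The cable tension T acts at 3.5 m; only its component perpendicular to the beam, T sinθ, produces torque. sin 21.3° = 0.3633.
Balancing moments: T × 3.5 × 0.3633 = 1315, giving T = 1315 / 1.272 = 1030 N.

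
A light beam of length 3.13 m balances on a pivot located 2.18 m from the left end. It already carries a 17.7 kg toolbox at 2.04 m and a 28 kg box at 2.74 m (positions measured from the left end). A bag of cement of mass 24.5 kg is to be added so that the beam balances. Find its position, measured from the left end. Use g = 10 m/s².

x ≈ 1.64 m from the left end

Take moments about the pivot (at 2.18 m from the left end).
Toolbox: 17.7 × 10 = 177 N down at 2.04 m → arm 0.14 m, τ = 177 × 0.14 = 24.78 N·m counterclockwise.
Box: 28 × 10 = 280 N down at 2.74 m → arm 0.56 m, τ = 280 × 0.56 = 156.8 N·m clockwise.
Net moment of existing loads = 132 N·m clockwise.
The bag of cement weighs 24.5 × 10 = 245 N and must supply an equal counterclockwise moment, so its lever arm about the pivot is 132 / 245 = 0.539 m.
That puts it at 2.18 − 0.539 = 1.64 m from the left end.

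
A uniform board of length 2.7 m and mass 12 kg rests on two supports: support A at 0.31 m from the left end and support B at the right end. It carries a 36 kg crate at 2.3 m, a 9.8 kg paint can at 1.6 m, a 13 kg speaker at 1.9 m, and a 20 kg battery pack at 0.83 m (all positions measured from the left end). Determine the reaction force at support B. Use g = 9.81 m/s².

R_B ≈ 525 N

Taking torques about support A:
Beam weight: 12 × 9.81 = 117.7 N down at 1.35 m → arm 1.04 m, τ = 117.7 × 1.04 = 122.4 N·m clockwise.
Crate: 36 × 9.81 = 353.2 N down at 2.3 m → arm 1.99 m, τ = 353.2 × 1.99 = 702.9 N·m clockwise.
Paint can: 9.8 × 9.81 = 96.14 N down at 1.6 m → arm 1.29 m, τ = 96.14 × 1.29 = 124 N·m clockwise.
Speaker: 13 × 9.81 = 127.5 N down at 1.9 m → arm 1.59 m, τ = 127.5 × 1.59 = 202.7 N·m clockwise.
Battery pack: 20 × 9.81 = 196.2 N down at 0.83 m → arm 0.52 m, τ = 196.2 × 0.52 = 102 N·m clockwise.
Net load moment about support A = 1254 N·m clockwise.
Reaction R at support B is upward at 2.7 m, arm 2.39 m → moment R × 2.39 counterclockwise.
Στ = 0 ⇒ R × 2.39 = 1254 ⇒ R = 525 N.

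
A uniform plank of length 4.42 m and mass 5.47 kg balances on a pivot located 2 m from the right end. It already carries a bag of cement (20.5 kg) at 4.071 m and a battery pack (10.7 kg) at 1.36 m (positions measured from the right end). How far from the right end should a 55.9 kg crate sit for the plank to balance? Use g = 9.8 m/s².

x ≈ 1.34 m from the right end

About the pivot (at 2 m from the right end):
Beam weight: 5.47 × 9.8 = 53.61 N down at 2.21 m → arm 0.21 m, τ = 53.61 × 0.21 = 11.26 N·m counterclockwise.
Bag of cement: 20.5 × 9.8 = 200.9 N down at 4.071 m → arm 2.071 m, τ = 200.9 × 2.071 = 416.1 N·m counterclockwise.
Battery pack: 10.7 × 9.8 = 104.9 N down at 1.36 m → arm 0.64 m, τ = 104.9 × 0.64 = 67.14 N·m clockwise.
Net moment of existing loads = 360.2 N·m counterclockwise.
The crate weighs 55.9 × 9.8 = 547.8 N and must supply an equal clockwise moment, so its lever arm about the pivot is 360.2 / 547.8 = 0.658 m.
That puts it at 2 − 0.658 = 1.34 m from the right end.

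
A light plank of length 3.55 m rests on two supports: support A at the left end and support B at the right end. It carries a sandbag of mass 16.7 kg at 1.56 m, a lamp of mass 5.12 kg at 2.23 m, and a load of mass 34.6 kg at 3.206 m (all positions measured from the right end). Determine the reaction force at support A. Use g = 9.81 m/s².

R_A ≈ 410 N

Taking torques about support B:
Sandbag: 16.7 × 9.81 = 163.8 N down at 1.56 m → arm 1.56 m, τ = 163.8 × 1.56 = 255.5 N·m counterclockwise.
Lamp: 5.12 × 9.81 = 50.23 N down at 2.23 m → arm 2.23 m, τ = 50.23 × 2.23 = 112 N·m counterclockwise.
Load: 34.6 × 9.81 = 339.4 N down at 3.206 m → arm 3.206 m, τ = 339.4 × 3.206 = 1088 N·m counterclockwise.
Net load moment about support B = 1456 N·m counterclockwise.
Reaction R at support A is upward at 3.55 m, arm 3.55 m → moment R × 3.55 clockwise.
Στ = 0 ⇒ R × 3.55 = 1456 ⇒ R = 410 N.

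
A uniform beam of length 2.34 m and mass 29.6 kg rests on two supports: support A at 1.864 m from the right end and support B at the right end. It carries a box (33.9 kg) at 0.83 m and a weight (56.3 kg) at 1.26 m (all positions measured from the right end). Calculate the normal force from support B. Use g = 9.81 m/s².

Take moments about support A.
Beam weight: 29.6 × 9.81 = 290.4 N down at 1.17 m → arm 0.694 m, τ = 290.4 × 0.694 = 201.5 N·m clockwise.
Box: 33.9 × 9.81 = 332.6 N down at 0.83 m → arm 1.034 m, τ = 332.6 × 1.034 = 343.9 N·m clockwise.
Weight: 56.3 × 9.81 = 552.3 N down at 1.26 m → arm 0.604 m, τ = 552.3 × 0.604 = 333.6 N·m clockwise.
Net load moment about support A = 879 N·m clockwise.
Reaction R at support B is upward at 0 m, arm 1.864 m → moment R × 1.864 counterclockwise.
Setting net torque to zero: R × 1.864 = 879 → R = 472 N.

R_B ≈ 472 N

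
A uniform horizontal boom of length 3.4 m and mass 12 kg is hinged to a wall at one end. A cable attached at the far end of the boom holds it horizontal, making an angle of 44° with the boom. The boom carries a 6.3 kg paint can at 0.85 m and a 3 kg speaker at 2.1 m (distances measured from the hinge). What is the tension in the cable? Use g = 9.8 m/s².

T ≈ 133 N

Choose the hinge as the axis so the unknown hinge reaction has zero arm there.
Beam weight: 12 × 9.8 = 117.6 N down at 1.7 m → arm 1.7 m, τ = 117.6 × 1.7 = 199.9 N·m clockwise.
Paint can: 6.3 × 9.8 = 61.74 N down at 0.85 m → arm 0.85 m, τ = 61.74 × 0.85 = 52.48 N·m clockwise.
Speaker: 3 × 9.8 = 29.4 N down at 2.1 m → arm 2.1 m, τ = 29.4 × 2.1 = 61.74 N·m clockwise.
Total clockwise load moment = 314.1 N·m.
The cable tension T acts at 3.4 m; only its component perpendicular to the boom, T sinθ, produces torque. sin 44° = 0.6947.
For rotational equilibrium, T × 3.4 × 0.6947 = 314.1, so T = 314.1 / 2.362 = 133 N.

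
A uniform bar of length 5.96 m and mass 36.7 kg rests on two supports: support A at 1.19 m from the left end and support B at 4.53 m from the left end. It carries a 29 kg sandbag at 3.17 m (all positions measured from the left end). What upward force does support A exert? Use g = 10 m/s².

Choose support B as the axis so its reaction then has zero moment arm.
Beam weight: 36.7 × 10 = 367 N down at 2.98 m → arm 1.55 m, τ = 367 × 1.55 = 568.9 N·m counterclockwise.
Sandbag: 29 × 10 = 290 N down at 3.17 m → arm 1.36 m, τ = 290 × 1.36 = 394.4 N·m counterclockwise.
Net load moment about support B = 963.3 N·m counterclockwise.
Reaction R at support A is upward at 1.19 m, arm 3.34 m → moment R × 3.34 clockwise.
For rotational equilibrium, R × 3.34 = 963.3, so R = 288 N.

R_A ≈ 288 N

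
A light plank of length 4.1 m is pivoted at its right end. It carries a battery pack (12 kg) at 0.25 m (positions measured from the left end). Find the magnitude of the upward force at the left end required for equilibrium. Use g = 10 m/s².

F ≈ 113 N

Sum moments about the right end (the unknown pivot reaction has zero arm there).
Battery pack: 12 × 10 = 120 N down at 0.25 m → arm 3.85 m, τ = 120 × 3.85 = 462 N·m counterclockwise.
Net moment of the loads = 462 N·m counterclockwise.
The upward force F acts at the left end, arm 4.1 m, giving F × 4.1 clockwise.
Balancing moments: F × 4.1 = 462, giving F = 462 / 4.1 = 113 N.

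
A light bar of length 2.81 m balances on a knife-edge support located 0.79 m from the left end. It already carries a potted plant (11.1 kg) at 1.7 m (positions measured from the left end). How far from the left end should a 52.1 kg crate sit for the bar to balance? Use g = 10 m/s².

x ≈ 0.596 m from the left end

Take moments about the knife-edge support (at 0.79 m from the left end).
Potted plant: 11.1 × 10 = 111 N down at 1.7 m → arm 0.91 m, τ = 111 × 0.91 = 101 N·m clockwise.
Net moment of existing loads = 101 N·m clockwise.
The crate weighs 52.1 × 10 = 521 N and must supply an equal counterclockwise moment, so its lever arm about the knife-edge support is 101 / 521 = 0.194 m.
That puts it at 0.79 − 0.194 = 0.596 m from the left end.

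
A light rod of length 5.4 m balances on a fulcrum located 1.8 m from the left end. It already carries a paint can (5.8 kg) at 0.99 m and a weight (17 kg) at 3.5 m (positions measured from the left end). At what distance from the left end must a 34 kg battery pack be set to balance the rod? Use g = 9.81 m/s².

Sum moments about the fulcrum (at 1.8 m from the left end) (the support reaction has zero arm there).
Paint can: 5.8 × 9.81 = 56.9 N down at 0.99 m → arm 0.81 m, τ = 56.9 × 0.81 = 46.09 N·m counterclockwise.
Weight: 17 × 9.81 = 166.8 N down at 3.5 m → arm 1.7 m, τ = 166.8 × 1.7 = 283.6 N·m clockwise.
Net moment of existing loads = 237.5 N·m clockwise.
The battery pack weighs 34 × 9.81 = 333.5 N and must supply an equal counterclockwise moment, so its lever arm about the fulcrum is 237.5 / 333.5 = 0.712 m.
That puts it at 1.8 − 0.712 = 1.09 m from the left end.

x ≈ 1.09 m from the left end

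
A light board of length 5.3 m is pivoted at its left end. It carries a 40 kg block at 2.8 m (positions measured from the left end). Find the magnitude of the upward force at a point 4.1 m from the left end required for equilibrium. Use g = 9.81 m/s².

Take moments about the left end.
Block: 40 × 9.81 = 392.4 N down at 2.8 m → arm 2.8 m, τ = 392.4 × 2.8 = 1099 N·m clockwise.
Net moment of the loads = 1099 N·m clockwise.
The upward force F acts at a point 4.1 m from the left end, arm 4.1 m, giving F × 4.1 counterclockwise.
Setting net torque to zero: F × 4.1 = 1099 → F = 1099 / 4.1 = 268 N.

F ≈ 268 N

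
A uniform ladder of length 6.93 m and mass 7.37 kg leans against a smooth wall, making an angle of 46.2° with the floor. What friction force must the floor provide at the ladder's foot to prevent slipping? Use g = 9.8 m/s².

Sum moments about the foot of the ladder (the floor normal and friction both act there and drop out).
Ladder weight 7.37×9.8 = 72.23 N acts at 3.465 m along the ladder; its horizontal arm is 3.465·cos46.2° = 2.398 m → τ = 173.2 N·m clockwise.
Wall normal N acts horizontally at the top; its moment arm is the height L sinθ = 6.93·sin46.2° = 5.002 m, counterclockwise.
Setting net torque to zero: N × 5.002 = 173.2 → N = 34.6 N.
ΣFx = 0: friction at the foot balances the wall's push, so f = N_wall = 34.6 N.

f ≈ 34.6 N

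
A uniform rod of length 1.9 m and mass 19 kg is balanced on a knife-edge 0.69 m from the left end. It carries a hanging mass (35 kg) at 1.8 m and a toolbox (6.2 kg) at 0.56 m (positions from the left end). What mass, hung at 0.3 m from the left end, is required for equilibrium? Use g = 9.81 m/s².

About the knife-edge (at 0.69 m from the left end):
Beam weight: 19 × 9.81 = 186.4 N down at 0.95 m → arm 0.26 m, τ = 186.4 × 0.26 = 48.46 N·m clockwise.
Hanging mass: 35 × 9.81 = 343.4 N down at 1.8 m → arm 1.11 m, τ = 343.4 × 1.11 = 381.2 N·m clockwise.
Toolbox: 6.2 × 9.81 = 60.82 N down at 0.56 m → arm 0.13 m, τ = 60.82 × 0.13 = 7.907 N·m counterclockwise.
Net moment of known loads = 421.8 N·m clockwise.
An unknown mass m at 0.3 m has arm 0.39 m; its moment is m·g·0.39 counterclockwise.
Setting net torque to zero: m × 9.81 × 0.39 = 421.8 → m = 421.8 / (9.81 × 0.39) = 110 kg.

m ≈ 110 kg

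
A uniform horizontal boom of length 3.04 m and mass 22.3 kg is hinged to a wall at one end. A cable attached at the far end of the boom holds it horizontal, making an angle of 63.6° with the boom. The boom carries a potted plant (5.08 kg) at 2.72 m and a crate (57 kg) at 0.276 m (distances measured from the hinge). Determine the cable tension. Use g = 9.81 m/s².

T ≈ 229 N

Sum moments about the hinge (the unknown hinge reaction has zero arm there).
Beam weight: 22.3 × 9.81 = 218.8 N down at 1.52 m → arm 1.52 m, τ = 218.8 × 1.52 = 332.6 N·m clockwise.
Potted plant: 5.08 × 9.81 = 49.83 N down at 2.72 m → arm 2.72 m, τ = 49.83 × 2.72 = 135.5 N·m clockwise.
Crate: 57 × 9.81 = 559.2 N down at 0.276 m → arm 0.276 m, τ = 559.2 × 0.276 = 154.3 N·m clockwise.
Total clockwise load moment = 622.4 N·m.
The cable tension T acts at 3.04 m; only its component perpendicular to the boom, T sinθ, produces torque. sin 63.6° = 0.8957.
Balancing moments: T × 3.04 × 0.8957 = 622.4, giving T = 622.4 / 2.723 = 229 N.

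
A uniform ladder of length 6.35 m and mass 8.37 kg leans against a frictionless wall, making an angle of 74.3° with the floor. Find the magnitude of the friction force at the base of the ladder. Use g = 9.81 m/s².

About the foot of the ladder:
Ladder weight 8.37×9.81 = 82.11 N acts at 3.175 m along the ladder; its horizontal arm is 3.175·cos74.3° = 0.8592 m → τ = 70.55 N·m clockwise.
Wall normal N acts horizontally at the top; its moment arm is the height L sinθ = 6.35·sin74.3° = 6.113 m, counterclockwise.
Balancing moments: N × 6.113 = 70.55, giving N = 11.5 N.
ΣFx = 0: friction at the foot balances the wall's push, so f = N_wall = 11.5 N.

f ≈ 11.5 N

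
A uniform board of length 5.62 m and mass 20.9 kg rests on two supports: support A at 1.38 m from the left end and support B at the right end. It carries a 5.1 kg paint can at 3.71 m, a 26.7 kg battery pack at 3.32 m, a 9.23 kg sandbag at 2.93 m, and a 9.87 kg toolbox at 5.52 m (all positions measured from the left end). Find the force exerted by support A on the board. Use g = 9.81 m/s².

R_A ≈ 360 N

About support B:
Beam weight: 20.9 × 9.81 = 205 N down at 2.81 m → arm 2.81 m, τ = 205 × 2.81 = 576 N·m counterclockwise.
Paint can: 5.1 × 9.81 = 50.03 N down at 3.71 m → arm 1.91 m, τ = 50.03 × 1.91 = 95.56 N·m counterclockwise.
Battery pack: 26.7 × 9.81 = 261.9 N down at 3.32 m → arm 2.3 m, τ = 261.9 × 2.3 = 602.4 N·m counterclockwise.
Sandbag: 9.23 × 9.81 = 90.55 N down at 2.93 m → arm 2.69 m, τ = 90.55 × 2.69 = 243.6 N·m counterclockwise.
Toolbox: 9.87 × 9.81 = 96.82 N down at 5.52 m → arm 0.1 m, τ = 96.82 × 0.1 = 9.682 N·m counterclockwise.
Net load moment about support B = 1527 N·m counterclockwise.
Reaction R at support A is upward at 1.38 m, arm 4.24 m → moment R × 4.24 clockwise.
Στ = 0 ⇒ R × 4.24 = 1527 ⇒ R = 360 N.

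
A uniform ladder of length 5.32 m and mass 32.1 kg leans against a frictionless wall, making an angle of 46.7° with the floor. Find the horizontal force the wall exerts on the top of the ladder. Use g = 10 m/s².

N_wall ≈ 151 N

Take moments about the foot of the ladder.
Ladder weight 32.1×10 = 321 N acts at 2.66 m along the ladder; its horizontal arm is 2.66·cos46.7° = 1.824 m → τ = 585.5 N·m clockwise.
Wall normal N acts horizontally at the top; its moment arm is the height L sinθ = 5.32·sin46.7° = 3.872 m, counterclockwise.
Setting net torque to zero: N × 3.872 = 585.5 → N = 151 N.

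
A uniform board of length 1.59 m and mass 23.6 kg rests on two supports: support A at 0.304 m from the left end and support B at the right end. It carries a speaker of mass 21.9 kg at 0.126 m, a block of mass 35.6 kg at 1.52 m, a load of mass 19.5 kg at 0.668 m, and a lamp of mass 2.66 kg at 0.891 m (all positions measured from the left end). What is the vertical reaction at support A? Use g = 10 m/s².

Taking torques about support B:
Beam weight: 23.6 × 10 = 236 N down at 0.795 m → arm 0.795 m, τ = 236 × 0.795 = 187.6 N·m counterclockwise.
Speaker: 21.9 × 10 = 219 N down at 0.126 m → arm 1.464 m, τ = 219 × 1.464 = 320.6 N·m counterclockwise.
Block: 35.6 × 10 = 356 N down at 1.52 m → arm 0.07 m, τ = 356 × 0.07 = 24.92 N·m counterclockwise.
Load: 19.5 × 10 = 195 N down at 0.668 m → arm 0.922 m, τ = 195 × 0.922 = 179.8 N·m counterclockwise.
Lamp: 2.66 × 10 = 26.6 N down at 0.891 m → arm 0.699 m, τ = 26.6 × 0.699 = 18.59 N·m counterclockwise.
Net load moment about support B = 731.5 N·m counterclockwise.
Reaction R at support A is upward at 0.304 m, arm 1.286 m → moment R × 1.286 clockwise.
For rotational equilibrium, R × 1.286 = 731.5, so R = 569 N.

R_A ≈ 569 N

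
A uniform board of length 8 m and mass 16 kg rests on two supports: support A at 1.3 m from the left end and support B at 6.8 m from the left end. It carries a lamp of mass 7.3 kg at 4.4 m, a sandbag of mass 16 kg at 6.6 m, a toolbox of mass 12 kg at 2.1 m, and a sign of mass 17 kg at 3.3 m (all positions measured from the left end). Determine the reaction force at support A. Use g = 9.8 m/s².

R_A ≈ 323 N

Take moments about support B.
Beam weight: 16 × 9.8 = 156.8 N down at 4 m → arm 2.8 m, τ = 156.8 × 2.8 = 439 N·m counterclockwise.
Lamp: 7.3 × 9.8 = 71.54 N down at 4.4 m → arm 2.4 m, τ = 71.54 × 2.4 = 171.7 N·m counterclockwise.
Sandbag: 16 × 9.8 = 156.8 N down at 6.6 m → arm 0.2 m, τ = 156.8 × 0.2 = 31.36 N·m counterclockwise.
Toolbox: 12 × 9.8 = 117.6 N down at 2.1 m → arm 4.7 m, τ = 117.6 × 4.7 = 552.7 N·m counterclockwise.
Sign: 17 × 9.8 = 166.6 N down at 3.3 m → arm 3.5 m, τ = 166.6 × 3.5 = 583.1 N·m counterclockwise.
Net load moment about support B = 1778 N·m counterclockwise.
Reaction R at support A is upward at 1.3 m, arm 5.5 m → moment R × 5.5 clockwise.
Balancing moments: R × 5.5 = 1778, giving R = 323 N.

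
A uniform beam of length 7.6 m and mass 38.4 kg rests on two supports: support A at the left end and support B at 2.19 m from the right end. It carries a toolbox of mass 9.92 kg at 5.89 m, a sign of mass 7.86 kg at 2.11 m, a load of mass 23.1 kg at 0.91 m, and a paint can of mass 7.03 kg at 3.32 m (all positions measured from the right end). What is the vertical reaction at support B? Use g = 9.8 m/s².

R_B ≈ 708 N

Taking torques about support A:
Beam weight: 38.4 × 9.8 = 376.3 N down at 3.8 m → arm 3.8 m, τ = 376.3 × 3.8 = 1430 N·m clockwise.
Toolbox: 9.92 × 9.8 = 97.22 N down at 5.89 m → arm 1.71 m, τ = 97.22 × 1.71 = 166.2 N·m clockwise.
Sign: 7.86 × 9.8 = 77.03 N down at 2.11 m → arm 5.49 m, τ = 77.03 × 5.49 = 422.9 N·m clockwise.
Load: 23.1 × 9.8 = 226.4 N down at 0.91 m → arm 6.69 m, τ = 226.4 × 6.69 = 1515 N·m clockwise.
Paint can: 7.03 × 9.8 = 68.89 N down at 3.32 m → arm 4.28 m, τ = 68.89 × 4.28 = 294.8 N·m clockwise.
Net load moment about support A = 3829 N·m clockwise.
Reaction R at support B is upward at 2.19 m, arm 5.41 m → moment R × 5.41 counterclockwise.
Setting net torque to zero: R × 5.41 = 3829 → R = 708 N.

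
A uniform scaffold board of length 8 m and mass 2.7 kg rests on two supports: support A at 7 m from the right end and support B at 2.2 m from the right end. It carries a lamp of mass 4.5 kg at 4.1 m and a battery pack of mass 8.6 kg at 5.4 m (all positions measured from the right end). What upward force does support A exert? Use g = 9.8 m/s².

R_A ≈ 83.6 N

About support B:
Beam weight: 2.7 × 9.8 = 26.46 N down at 4 m → arm 1.8 m, τ = 26.46 × 1.8 = 47.63 N·m counterclockwise.
Lamp: 4.5 × 9.8 = 44.1 N down at 4.1 m → arm 1.9 m, τ = 44.1 × 1.9 = 83.79 N·m counterclockwise.
Battery pack: 8.6 × 9.8 = 84.28 N down at 5.4 m → arm 3.2 m, τ = 84.28 × 3.2 = 269.7 N·m counterclockwise.
Net load moment about support B = 401.1 N·m counterclockwise.
Reaction R at support A is upward at 7 m, arm 4.8 m → moment R × 4.8 clockwise.
Setting net torque to zero: R × 4.8 = 401.1 → R = 83.6 N.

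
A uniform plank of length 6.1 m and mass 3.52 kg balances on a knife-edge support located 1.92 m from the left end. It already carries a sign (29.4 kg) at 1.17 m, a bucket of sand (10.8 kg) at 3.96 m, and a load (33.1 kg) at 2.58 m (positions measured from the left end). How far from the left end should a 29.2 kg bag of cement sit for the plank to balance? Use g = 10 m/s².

Taking torques about the knife-edge support (at 1.92 m from the left end):
Beam weight: 3.52 × 10 = 35.2 N down at 3.05 m → arm 1.13 m, τ = 35.2 × 1.13 = 39.78 N·m clockwise.
Sign: 29.4 × 10 = 294 N down at 1.17 m → arm 0.75 m, τ = 294 × 0.75 = 220.5 N·m counterclockwise.
Bucket of sand: 10.8 × 10 = 108 N down at 3.96 m → arm 2.04 m, τ = 108 × 2.04 = 220.3 N·m clockwise.
Load: 33.1 × 10 = 331 N down at 2.58 m → arm 0.66 m, τ = 331 × 0.66 = 218.5 N·m clockwise.
Net moment of existing loads = 258.1 N·m clockwise.
The bag of cement weighs 29.2 × 10 = 292 N and must supply an equal counterclockwise moment, so its lever arm about the knife-edge support is 258.1 / 292 = 0.884 m.
That puts it at 1.92 − 0.884 = 1.04 m from the left end.

x ≈ 1.04 m from the left end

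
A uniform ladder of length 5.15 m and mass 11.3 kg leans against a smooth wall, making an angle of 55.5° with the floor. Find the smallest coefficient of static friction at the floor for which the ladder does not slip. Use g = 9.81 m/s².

Take moments about the foot of the ladder.
Ladder weight 11.3×9.81 = 110.9 N acts at 2.575 m along the ladder; its horizontal arm is 2.575·cos55.5° = 1.458 m → τ = 161.7 N·m clockwise.
Wall normal N acts horizontally at the top; its moment arm is the height L sinθ = 5.15·sin55.5° = 4.244 m, counterclockwise.
Στ = 0 ⇒ N × 4.244 = 161.7 ⇒ N = 38.1 N.
ΣFx = 0 ⇒ f = N_wall = 38.1 N. ΣFy = 0 ⇒ N_floor = 110.9 N.
μ_min = f / N_floor = 38.1 / 110.9 = 0.344.

μ_min ≈ 0.344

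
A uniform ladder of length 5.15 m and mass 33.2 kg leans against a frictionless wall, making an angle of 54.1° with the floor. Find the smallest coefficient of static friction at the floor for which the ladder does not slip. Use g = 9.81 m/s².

Sum moments about the foot of the ladder (the floor normal and friction both act there and drop out).
Ladder weight 33.2×9.81 = 325.7 N acts at 2.575 m along the ladder; its horizontal arm is 2.575·cos54.1° = 1.51 m → τ = 491.8 N·m clockwise.
Wall normal N acts horizontally at the top; its moment arm is the height L sinθ = 5.15·sin54.1° = 4.172 m, counterclockwise.
Στ = 0 ⇒ N × 4.172 = 491.8 ⇒ N = 117.9 N.
ΣFx = 0 ⇒ f = N_wall = 117.9 N. ΣFy = 0 ⇒ N_floor = 325.7 N.
μ_min = f / N_floor = 117.9 / 325.7 = 0.362.

μ_min ≈ 0.362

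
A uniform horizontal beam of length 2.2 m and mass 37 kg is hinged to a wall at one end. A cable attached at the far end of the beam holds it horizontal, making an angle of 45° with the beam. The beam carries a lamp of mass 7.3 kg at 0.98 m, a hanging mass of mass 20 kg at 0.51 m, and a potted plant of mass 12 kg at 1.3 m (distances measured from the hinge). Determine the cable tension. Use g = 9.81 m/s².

About the hinge:
Beam weight: 37 × 9.81 = 363 N down at 1.1 m → arm 1.1 m, τ = 363 × 1.1 = 399.3 N·m clockwise.
Lamp: 7.3 × 9.81 = 71.61 N down at 0.98 m → arm 0.98 m, τ = 71.61 × 0.98 = 70.18 N·m clockwise.
Hanging mass: 20 × 9.81 = 196.2 N down at 0.51 m → arm 0.51 m, τ = 196.2 × 0.51 = 100.1 N·m clockwise.
Potted plant: 12 × 9.81 = 117.7 N down at 1.3 m → arm 1.3 m, τ = 117.7 × 1.3 = 153 N·m clockwise.
Total clockwise load moment = 722.6 N·m.
The cable tension T acts at 2.2 m; only its component perpendicular to the beam, T sinθ, produces torque. sin 45° = 0.7071.
Balancing moments: T × 2.2 × 0.7071 = 722.6, giving T = 722.6 / 1.556 = 464 N.

T ≈ 464 N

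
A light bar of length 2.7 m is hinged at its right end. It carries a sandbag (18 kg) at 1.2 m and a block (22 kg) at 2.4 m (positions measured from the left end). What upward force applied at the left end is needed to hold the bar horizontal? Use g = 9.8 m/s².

F ≈ 122 N

Take moments about the right end.
Sandbag: 18 × 9.8 = 176.4 N down at 1.2 m → arm 1.5 m, τ = 176.4 × 1.5 = 264.6 N·m counterclockwise.
Block: 22 × 9.8 = 215.6 N down at 2.4 m → arm 0.3 m, τ = 215.6 × 0.3 = 64.68 N·m counterclockwise.
Net moment of the loads = 329.3 N·m counterclockwise.
The upward force F acts at the left end, arm 2.7 m, giving F × 2.7 clockwise.
Στ = 0 ⇒ F × 2.7 = 329.3 ⇒ F = 329.3 / 2.7 = 122 N.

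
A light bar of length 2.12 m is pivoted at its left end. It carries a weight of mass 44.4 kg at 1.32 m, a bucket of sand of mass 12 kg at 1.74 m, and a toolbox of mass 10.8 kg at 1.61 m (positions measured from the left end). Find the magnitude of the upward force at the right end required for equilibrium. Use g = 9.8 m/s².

F ≈ 448 N

Take moments about the left end.
Weight: 44.4 × 9.8 = 435.1 N down at 1.32 m → arm 1.32 m, τ = 435.1 × 1.32 = 574.3 N·m clockwise.
Bucket of sand: 12 × 9.8 = 117.6 N down at 1.74 m → arm 1.74 m, τ = 117.6 × 1.74 = 204.6 N·m clockwise.
Toolbox: 10.8 × 9.8 = 105.8 N down at 1.61 m → arm 1.61 m, τ = 105.8 × 1.61 = 170.3 N·m clockwise.
Net moment of the loads = 949.2 N·m clockwise.
The upward force F acts at the right end, arm 2.12 m, giving F × 2.12 counterclockwise.
Στ = 0 ⇒ F × 2.12 = 949.2 ⇒ F = 949.2 / 2.12 = 448 N.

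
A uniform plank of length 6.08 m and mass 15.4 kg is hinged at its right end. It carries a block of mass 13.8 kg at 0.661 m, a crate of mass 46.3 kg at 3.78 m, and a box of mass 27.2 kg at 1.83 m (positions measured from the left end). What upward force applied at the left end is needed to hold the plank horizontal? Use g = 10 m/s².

F ≈ 565 N

Choose the right end as the axis so the unknown pivot reaction has zero arm there.
Beam weight: 15.4 × 10 = 154 N down at 3.04 m → arm 3.04 m, τ = 154 × 3.04 = 468.2 N·m counterclockwise.
Block: 13.8 × 10 = 138 N down at 0.661 m → arm 5.419 m, τ = 138 × 5.419 = 747.8 N·m counterclockwise.
Crate: 46.3 × 10 = 463 N down at 3.78 m → arm 2.3 m, τ = 463 × 2.3 = 1065 N·m counterclockwise.
Box: 27.2 × 10 = 272 N down at 1.83 m → arm 4.25 m, τ = 272 × 4.25 = 1156 N·m counterclockwise.
Net moment of the loads = 3437 N·m counterclockwise.
The upward force F acts at the left end, arm 6.08 m, giving F × 6.08 clockwise.
Στ = 0 ⇒ F × 6.08 = 3437 ⇒ F = 3437 / 6.08 = 565 N.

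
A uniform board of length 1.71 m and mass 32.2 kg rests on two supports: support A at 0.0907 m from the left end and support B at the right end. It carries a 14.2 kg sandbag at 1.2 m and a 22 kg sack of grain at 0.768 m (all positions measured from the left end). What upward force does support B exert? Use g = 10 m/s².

Take moments about support A.
Beam weight: 32.2 × 10 = 322 N down at 0.855 m → arm 0.7643 m, τ = 322 × 0.7643 = 246.1 N·m clockwise.
Sandbag: 14.2 × 10 = 142 N down at 1.2 m → arm 1.109 m, τ = 142 × 1.109 = 157.5 N·m clockwise.
Sack of grain: 22 × 10 = 220 N down at 0.768 m → arm 0.6773 m, τ = 220 × 0.6773 = 149 N·m clockwise.
Net load moment about support A = 552.6 N·m clockwise.
Reaction R at support B is upward at 1.71 m, arm 1.619 m → moment R × 1.619 counterclockwise.
Setting net torque to zero: R × 1.619 = 552.6 → R = 341 N.

R_B ≈ 341 N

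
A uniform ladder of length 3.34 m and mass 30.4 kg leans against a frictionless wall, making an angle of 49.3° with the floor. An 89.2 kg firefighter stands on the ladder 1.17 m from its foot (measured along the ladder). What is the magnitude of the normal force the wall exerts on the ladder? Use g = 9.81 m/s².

N_wall ≈ 392 N

About the foot of the ladder:
Ladder weight 30.4×9.81 = 298.2 N acts at 1.67 m along the ladder; its horizontal arm is 1.67·cos49.3° = 1.089 m → τ = 324.7 N·m clockwise.
Firefighter: 89.2×9.81 = 875.1 N at 1.17 m → arm 0.763 m → τ = 667.7 N·m clockwise.
Wall normal N acts horizontally at the top; its moment arm is the height L sinθ = 3.34·sin49.3° = 2.532 m, counterclockwise.
Setting net torque to zero: N × 2.532 = 992.4 → N = 392 N.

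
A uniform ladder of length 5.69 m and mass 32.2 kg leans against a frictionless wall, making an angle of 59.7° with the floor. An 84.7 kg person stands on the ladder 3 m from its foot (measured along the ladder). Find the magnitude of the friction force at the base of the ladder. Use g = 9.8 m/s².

Choose the foot of the ladder as the axis so the floor normal and friction both act there and drop out.
Ladder weight 32.2×9.8 = 315.6 N acts at 2.845 m along the ladder; its horizontal arm is 2.845·cos59.7° = 1.435 m → τ = 452.9 N·m clockwise.
Person: 84.7×9.8 = 830.1 N at 3 m → arm 1.514 m → τ = 1257 N·m clockwise.
Wall normal N acts horizontally at the top; its moment arm is the height L sinθ = 5.69·sin59.7° = 4.913 m, counterclockwise.
For rotational equilibrium, N × 4.913 = 1710, so N = 348 N.
ΣFx = 0: friction at the foot balances the wall's push, so f = N_wall = 348 N.

f ≈ 348 N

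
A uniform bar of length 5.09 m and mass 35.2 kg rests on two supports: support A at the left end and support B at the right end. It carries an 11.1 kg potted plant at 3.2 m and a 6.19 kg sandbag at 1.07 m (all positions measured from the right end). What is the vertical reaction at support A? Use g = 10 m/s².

R_A ≈ 259 N

Choose support B as the axis so its reaction then has zero moment arm.
Beam weight: 35.2 × 10 = 352 N down at 2.545 m → arm 2.545 m, τ = 352 × 2.545 = 895.8 N·m counterclockwise.
Potted plant: 11.1 × 10 = 111 N down at 3.2 m → arm 3.2 m, τ = 111 × 3.2 = 355.2 N·m counterclockwise.
Sandbag: 6.19 × 10 = 61.9 N down at 1.07 m → arm 1.07 m, τ = 61.9 × 1.07 = 66.23 N·m counterclockwise.
Net load moment about support B = 1317 N·m counterclockwise.
Reaction R at support A is upward at 5.09 m, arm 5.09 m → moment R × 5.09 clockwise.
For rotational equilibrium, R × 5.09 = 1317, so R = 259 N.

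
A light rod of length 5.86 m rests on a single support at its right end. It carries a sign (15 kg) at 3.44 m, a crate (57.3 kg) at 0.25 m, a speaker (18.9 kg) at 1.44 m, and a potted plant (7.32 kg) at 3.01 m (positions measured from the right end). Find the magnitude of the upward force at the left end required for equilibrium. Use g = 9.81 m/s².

Taking torques about the right end:
Sign: 15 × 9.81 = 147.2 N down at 3.44 m → arm 3.44 m, τ = 147.2 × 3.44 = 506.4 N·m counterclockwise.
Crate: 57.3 × 9.81 = 562.1 N down at 0.25 m → arm 0.25 m, τ = 562.1 × 0.25 = 140.5 N·m counterclockwise.
Speaker: 18.9 × 9.81 = 185.4 N down at 1.44 m → arm 1.44 m, τ = 185.4 × 1.44 = 267 N·m counterclockwise.
Potted plant: 7.32 × 9.81 = 71.81 N down at 3.01 m → arm 3.01 m, τ = 71.81 × 3.01 = 216.1 N·m counterclockwise.
Net moment of the loads = 1130 N·m counterclockwise.
The upward force F acts at the left end, arm 5.86 m, giving F × 5.86 clockwise.
For rotational equilibrium, F × 5.86 = 1130, so F = 1130 / 5.86 = 193 N.

F ≈ 193 N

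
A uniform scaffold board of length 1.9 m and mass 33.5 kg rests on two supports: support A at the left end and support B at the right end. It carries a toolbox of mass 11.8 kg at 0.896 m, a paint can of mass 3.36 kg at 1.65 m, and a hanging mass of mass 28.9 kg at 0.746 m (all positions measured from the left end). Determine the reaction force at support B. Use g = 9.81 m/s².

R_B ≈ 359 N

Take moments about support A.
Beam weight: 33.5 × 9.81 = 328.6 N down at 0.95 m → arm 0.95 m, τ = 328.6 × 0.95 = 312.2 N·m clockwise.
Toolbox: 11.8 × 9.81 = 115.8 N down at 0.896 m → arm 0.896 m, τ = 115.8 × 0.896 = 103.8 N·m clockwise.
Paint can: 3.36 × 9.81 = 32.96 N down at 1.65 m → arm 1.65 m, τ = 32.96 × 1.65 = 54.38 N·m clockwise.
Hanging mass: 28.9 × 9.81 = 283.5 N down at 0.746 m → arm 0.746 m, τ = 283.5 × 0.746 = 211.5 N·m clockwise.
Net load moment about support A = 681.9 N·m clockwise.
Reaction R at support B is upward at 1.9 m, arm 1.9 m → moment R × 1.9 counterclockwise.
Balancing moments: R × 1.9 = 681.9, giving R = 359 N.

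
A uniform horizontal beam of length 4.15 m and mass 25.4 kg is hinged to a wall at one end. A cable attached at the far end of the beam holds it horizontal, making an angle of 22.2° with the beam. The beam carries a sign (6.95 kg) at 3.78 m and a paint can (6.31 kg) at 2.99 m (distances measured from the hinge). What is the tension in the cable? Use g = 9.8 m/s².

Sum moments about the hinge (the unknown hinge reaction has zero arm there).
Beam weight: 25.4 × 9.8 = 248.9 N down at 2.075 m → arm 2.075 m, τ = 248.9 × 2.075 = 516.5 N·m clockwise.
Sign: 6.95 × 9.8 = 68.11 N down at 3.78 m → arm 3.78 m, τ = 68.11 × 3.78 = 257.5 N·m clockwise.
Paint can: 6.31 × 9.8 = 61.84 N down at 2.99 m → arm 2.99 m, τ = 61.84 × 2.99 = 184.9 N·m clockwise.
Total clockwise load moment = 958.9 N·m.
The cable tension T acts at 4.15 m; only its component perpendicular to the beam, T sinθ, produces torque. sin 22.2° = 0.3778.
Balancing moments: T × 4.15 × 0.3778 = 958.9, giving T = 958.9 / 1.568 = 612 N.

T ≈ 612 N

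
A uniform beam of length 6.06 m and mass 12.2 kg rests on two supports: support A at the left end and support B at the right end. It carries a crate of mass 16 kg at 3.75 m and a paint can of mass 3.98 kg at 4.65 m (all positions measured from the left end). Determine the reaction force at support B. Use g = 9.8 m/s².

Sum moments about support A (its reaction then has zero moment arm).
Beam weight: 12.2 × 9.8 = 119.6 N down at 3.03 m → arm 3.03 m, τ = 119.6 × 3.03 = 362.4 N·m clockwise.
Crate: 16 × 9.8 = 156.8 N down at 3.75 m → arm 3.75 m, τ = 156.8 × 3.75 = 588 N·m clockwise.
Paint can: 3.98 × 9.8 = 39 N down at 4.65 m → arm 4.65 m, τ = 39 × 4.65 = 181.4 N·m clockwise.
Net load moment about support A = 1132 N·m clockwise.
Reaction R at support B is upward at 6.06 m, arm 6.06 m → moment R × 6.06 counterclockwise.
Setting net torque to zero: R × 6.06 = 1132 → R = 187 N.

R_B ≈ 187 N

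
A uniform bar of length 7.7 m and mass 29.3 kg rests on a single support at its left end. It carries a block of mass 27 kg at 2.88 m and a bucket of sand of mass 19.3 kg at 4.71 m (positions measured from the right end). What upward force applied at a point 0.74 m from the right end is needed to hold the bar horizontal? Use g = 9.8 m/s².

Take moments about the left end.
Beam weight: 29.3 × 9.8 = 287.1 N down at 3.85 m → arm 3.85 m, τ = 287.1 × 3.85 = 1105 N·m clockwise.
Block: 27 × 9.8 = 264.6 N down at 2.88 m → arm 4.82 m, τ = 264.6 × 4.82 = 1275 N·m clockwise.
Bucket of sand: 19.3 × 9.8 = 189.1 N down at 4.71 m → arm 2.99 m, τ = 189.1 × 2.99 = 565.4 N·m clockwise.
Net moment of the loads = 2945 N·m clockwise.
The upward force F acts at a point 0.74 m from the right end, arm 6.96 m, giving F × 6.96 counterclockwise.
Στ = 0 ⇒ F × 6.96 = 2945 ⇒ F = 2945 / 6.96 = 423 N.

F ≈ 423 N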